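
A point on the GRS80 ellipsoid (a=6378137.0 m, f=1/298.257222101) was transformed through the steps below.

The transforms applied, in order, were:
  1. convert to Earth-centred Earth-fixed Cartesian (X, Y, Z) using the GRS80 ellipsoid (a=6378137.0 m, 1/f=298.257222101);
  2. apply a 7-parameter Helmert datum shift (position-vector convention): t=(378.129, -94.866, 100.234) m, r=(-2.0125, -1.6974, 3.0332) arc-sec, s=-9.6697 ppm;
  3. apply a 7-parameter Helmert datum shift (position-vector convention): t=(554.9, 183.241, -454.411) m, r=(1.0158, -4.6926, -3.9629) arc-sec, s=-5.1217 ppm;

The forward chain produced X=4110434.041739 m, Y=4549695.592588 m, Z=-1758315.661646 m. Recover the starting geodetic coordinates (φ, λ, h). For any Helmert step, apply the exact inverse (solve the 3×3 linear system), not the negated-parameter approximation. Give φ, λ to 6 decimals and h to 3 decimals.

φ=-16.103034°, λ=47.910290°, h=1469.781 m

start: X=4110434.0417, Y=4549695.5926, Z=-1758315.6616 m
→ Helmert⁻¹: X=4109772.7865, Y=4549605.9551, Z=-1757986.1584
→ Helmert⁻¹: X=4109486.8317, Y=4549701.5377, Z=-1758092.8197
→ geod (Bowring, a=6378137.000): φ=-16.10303400°, λ=47.91029000°, h=1469.7810 m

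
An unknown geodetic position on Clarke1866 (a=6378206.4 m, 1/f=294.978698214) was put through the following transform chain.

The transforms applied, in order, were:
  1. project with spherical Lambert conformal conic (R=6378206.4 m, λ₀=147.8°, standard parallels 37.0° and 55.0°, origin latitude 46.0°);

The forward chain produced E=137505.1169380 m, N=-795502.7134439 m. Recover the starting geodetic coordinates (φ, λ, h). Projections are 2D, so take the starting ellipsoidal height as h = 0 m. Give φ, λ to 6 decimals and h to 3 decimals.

φ=38.772689°, λ=149.391192°, h=0.000 m

start: E=137505.1169, N=-795502.7134 m
→ lcc⁻¹: φ=38.77268900°, λ=149.39119200°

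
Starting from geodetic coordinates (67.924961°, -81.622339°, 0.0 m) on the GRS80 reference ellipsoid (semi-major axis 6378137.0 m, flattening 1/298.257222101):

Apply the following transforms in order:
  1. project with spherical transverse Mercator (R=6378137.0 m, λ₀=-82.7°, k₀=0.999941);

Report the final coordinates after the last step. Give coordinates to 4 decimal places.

E=45080.6264 m, N=7561318.8402 m

start: φ=67.924961°, λ=-81.622339°, h=0.000 m
→ tm (R=6378137.0, λ₀=-82.7°): E=45080.6264, N=7561318.8402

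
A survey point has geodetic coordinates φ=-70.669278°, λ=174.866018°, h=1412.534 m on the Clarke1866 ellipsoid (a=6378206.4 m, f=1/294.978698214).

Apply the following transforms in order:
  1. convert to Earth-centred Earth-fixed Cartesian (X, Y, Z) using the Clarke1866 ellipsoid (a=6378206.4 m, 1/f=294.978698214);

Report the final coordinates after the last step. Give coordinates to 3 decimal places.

start: φ=-70.669278°, λ=174.866018°, h=1412.534 m
→ ECEF (a=6378206.400, f=1/294.978698214): X=-2109677.6599, Y=189544.9935, Z=-5997317.0887

X=-2109677.660 m, Y=189544.994 m, Z=-5997317.089 m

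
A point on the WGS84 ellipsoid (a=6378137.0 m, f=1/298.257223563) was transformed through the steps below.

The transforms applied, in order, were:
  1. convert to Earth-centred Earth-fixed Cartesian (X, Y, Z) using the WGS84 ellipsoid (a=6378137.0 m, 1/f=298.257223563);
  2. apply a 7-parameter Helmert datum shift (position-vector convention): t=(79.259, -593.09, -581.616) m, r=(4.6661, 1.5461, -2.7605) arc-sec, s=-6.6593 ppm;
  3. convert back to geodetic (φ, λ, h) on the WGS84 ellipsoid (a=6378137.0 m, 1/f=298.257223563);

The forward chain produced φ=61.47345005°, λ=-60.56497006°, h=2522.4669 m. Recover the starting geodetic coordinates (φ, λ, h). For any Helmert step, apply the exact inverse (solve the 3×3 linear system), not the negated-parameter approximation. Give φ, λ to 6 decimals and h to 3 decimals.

φ=61.481653°, λ=-60.559550°, h=2811.044 m

start: φ=61.473450°, λ=-60.564970°, h=2522.467 m
→ ECEF (a=6378137.000, f=1/298.257223563): X=1501380.4233, Y=-2660716.0945, Z=5582945.4731
→ Helmert⁻¹: X=1501304.9082, Y=-2659994.3144, Z=5583635.6992
→ geod (Bowring, a=6378137.000): φ=61.48165300°, λ=-60.55955000°, h=2811.0440 m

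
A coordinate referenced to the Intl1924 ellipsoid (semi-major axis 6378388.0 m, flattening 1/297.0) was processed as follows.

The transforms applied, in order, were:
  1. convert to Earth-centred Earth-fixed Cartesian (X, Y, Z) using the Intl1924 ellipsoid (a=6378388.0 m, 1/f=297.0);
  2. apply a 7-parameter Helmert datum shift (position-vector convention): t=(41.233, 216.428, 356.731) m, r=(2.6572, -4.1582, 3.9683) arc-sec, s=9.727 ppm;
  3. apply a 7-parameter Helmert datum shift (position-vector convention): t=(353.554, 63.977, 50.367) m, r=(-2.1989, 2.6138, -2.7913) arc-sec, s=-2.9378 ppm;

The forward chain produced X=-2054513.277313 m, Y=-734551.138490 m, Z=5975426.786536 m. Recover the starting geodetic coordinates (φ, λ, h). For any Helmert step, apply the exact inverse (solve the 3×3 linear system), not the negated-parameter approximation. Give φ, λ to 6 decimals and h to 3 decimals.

φ=70.060188°, λ=-160.323298°, h=1619.944 m

start: X=-2054513.2773, Y=-734551.1385, Z=5975426.7865 m
→ Helmert⁻¹: X=-2054938.6457, Y=-734708.7831, Z=5975360.1013
→ Helmert⁻¹: X=-2054853.5738, Y=-734801.5568, Z=5974996.1430
→ geod (Bowring, a=6378388.000): φ=70.06018800°, λ=-160.32329800°, h=1619.9440 m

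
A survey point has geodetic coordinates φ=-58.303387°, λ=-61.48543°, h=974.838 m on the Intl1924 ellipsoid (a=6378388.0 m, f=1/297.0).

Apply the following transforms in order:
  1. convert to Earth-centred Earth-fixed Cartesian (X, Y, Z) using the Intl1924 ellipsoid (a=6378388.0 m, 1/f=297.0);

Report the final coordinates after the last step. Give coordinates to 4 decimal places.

X=1604022.6200 m, Y=-2952451.4809 m, Z=-5404512.2329 m

start: φ=-58.303387°, λ=-61.485430°, h=974.838 m
→ ECEF (a=6378388.000, f=1/297.0): X=1604022.6200, Y=-2952451.4809, Z=-5404512.2329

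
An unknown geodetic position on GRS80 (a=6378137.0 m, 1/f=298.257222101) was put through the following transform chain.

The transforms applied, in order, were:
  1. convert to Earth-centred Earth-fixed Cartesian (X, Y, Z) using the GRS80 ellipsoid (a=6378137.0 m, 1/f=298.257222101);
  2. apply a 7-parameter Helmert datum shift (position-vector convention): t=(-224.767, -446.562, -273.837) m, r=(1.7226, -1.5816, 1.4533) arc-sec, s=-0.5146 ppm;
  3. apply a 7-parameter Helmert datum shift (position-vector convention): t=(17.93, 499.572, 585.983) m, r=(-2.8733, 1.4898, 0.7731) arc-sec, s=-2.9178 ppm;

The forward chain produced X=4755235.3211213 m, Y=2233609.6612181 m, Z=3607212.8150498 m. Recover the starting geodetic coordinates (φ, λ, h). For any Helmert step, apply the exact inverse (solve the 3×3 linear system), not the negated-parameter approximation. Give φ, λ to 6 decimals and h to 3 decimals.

φ=34.650407°, λ=25.157884°, h=1571.068 m

start: X=4755235.3211, Y=2233609.6612, Z=3607212.8150 m
→ Helmert⁻¹: X=4755213.5853, Y=2233048.5401, Z=3606702.8079
→ Helmert⁻¹: X=4755484.1934, Y=2233492.8681, Z=3606923.3841
→ geod (Bowring, a=6378137.000): φ=34.65040700°, λ=25.15788400°, h=1571.0680 m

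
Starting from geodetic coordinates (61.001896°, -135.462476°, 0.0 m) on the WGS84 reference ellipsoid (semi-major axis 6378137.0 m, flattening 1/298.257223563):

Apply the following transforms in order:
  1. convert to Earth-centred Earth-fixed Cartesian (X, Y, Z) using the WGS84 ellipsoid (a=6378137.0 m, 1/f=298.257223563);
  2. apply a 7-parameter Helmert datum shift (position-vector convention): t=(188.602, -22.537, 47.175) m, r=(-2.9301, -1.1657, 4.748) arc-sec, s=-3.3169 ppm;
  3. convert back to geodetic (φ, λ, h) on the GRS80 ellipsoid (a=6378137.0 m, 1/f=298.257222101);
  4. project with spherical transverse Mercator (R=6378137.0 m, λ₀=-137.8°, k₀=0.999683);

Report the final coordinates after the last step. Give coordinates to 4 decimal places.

start: φ=61.001896°, λ=-135.462476°, h=0.000 m
→ ECEF (a=6378137.000, f=1/298.257223563): X=-2209613.9535, Y=-2174228.0011, Z=5555445.0302
→ Helmert 7p (PV): X=-2209399.3705, Y=-2174215.2715, Z=5555492.1768
→ geod (Bowring, a=6378137.000): φ=61.00337174°, λ=-135.45986184°, h=-37.2370 m
→ tm (R=6378137.0, λ₀=-137.8°): E=126222.3059, N=6790966.5785

E=126222.3059 m, N=6790966.5785 m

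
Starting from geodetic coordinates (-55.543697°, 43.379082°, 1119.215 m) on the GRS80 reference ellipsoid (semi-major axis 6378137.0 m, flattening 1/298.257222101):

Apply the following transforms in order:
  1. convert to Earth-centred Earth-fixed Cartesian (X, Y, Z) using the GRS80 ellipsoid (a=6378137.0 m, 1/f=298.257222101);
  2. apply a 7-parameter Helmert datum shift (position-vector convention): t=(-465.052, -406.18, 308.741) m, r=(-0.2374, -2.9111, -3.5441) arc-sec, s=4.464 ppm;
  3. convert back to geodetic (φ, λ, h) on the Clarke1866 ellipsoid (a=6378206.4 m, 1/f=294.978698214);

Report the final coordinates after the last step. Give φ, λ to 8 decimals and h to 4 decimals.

start: φ=-55.543697°, λ=43.379082°, h=1119.215 m
→ ECEF (a=6378137.000, f=1/298.257222101): X=2629276.8374, Y=2484565.8003, Z=-5236788.6061
→ Helmert 7p (PV): X=2628940.1225, Y=2484119.5070, Z=-5236468.9935
→ geod (Bowring, a=6378206.400): φ=-55.54815126°, λ=43.37760698°, h=635.9887 m

φ=-55.54815126°, λ=43.37760698°, h=635.9887 m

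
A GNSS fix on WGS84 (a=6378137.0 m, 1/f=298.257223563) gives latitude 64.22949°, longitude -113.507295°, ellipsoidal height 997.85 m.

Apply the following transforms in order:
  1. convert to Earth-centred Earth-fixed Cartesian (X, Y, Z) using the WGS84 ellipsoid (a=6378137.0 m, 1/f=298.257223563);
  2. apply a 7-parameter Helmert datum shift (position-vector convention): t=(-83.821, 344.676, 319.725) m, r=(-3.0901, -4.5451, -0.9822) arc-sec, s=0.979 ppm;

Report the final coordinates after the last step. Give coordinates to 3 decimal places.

X=-1109468.826 m, Y=-2549769.280 m, Z=5722121.550 m

start: φ=64.229490°, λ=-113.507295°, h=997.850 m
→ ECEF (a=6378137.000, f=1/298.257223563): X=-1109245.6941, Y=-2550202.4612, Z=5721782.4611
→ Helmert 7p (PV): X=-1109468.8259, Y=-2549769.2804, Z=5722121.5503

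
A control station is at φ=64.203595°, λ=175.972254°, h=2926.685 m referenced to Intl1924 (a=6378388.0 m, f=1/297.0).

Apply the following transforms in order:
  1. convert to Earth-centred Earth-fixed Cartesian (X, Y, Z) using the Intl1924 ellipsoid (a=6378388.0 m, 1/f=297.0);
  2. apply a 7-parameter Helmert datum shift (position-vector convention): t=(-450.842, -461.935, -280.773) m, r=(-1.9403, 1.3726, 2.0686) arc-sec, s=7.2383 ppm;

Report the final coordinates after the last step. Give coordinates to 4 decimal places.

start: φ=64.203595°, λ=175.972254°, h=2926.685 m
→ ECEF (a=6378388.000, f=1/297.0): X=-2777702.8788, Y=195587.6578, Z=5722391.3353
→ Helmert 7p (PV): X=-2778137.7079, Y=195153.1112, Z=5722168.6273

X=-2778137.7079 m, Y=195153.1112 m, Z=5722168.6273 m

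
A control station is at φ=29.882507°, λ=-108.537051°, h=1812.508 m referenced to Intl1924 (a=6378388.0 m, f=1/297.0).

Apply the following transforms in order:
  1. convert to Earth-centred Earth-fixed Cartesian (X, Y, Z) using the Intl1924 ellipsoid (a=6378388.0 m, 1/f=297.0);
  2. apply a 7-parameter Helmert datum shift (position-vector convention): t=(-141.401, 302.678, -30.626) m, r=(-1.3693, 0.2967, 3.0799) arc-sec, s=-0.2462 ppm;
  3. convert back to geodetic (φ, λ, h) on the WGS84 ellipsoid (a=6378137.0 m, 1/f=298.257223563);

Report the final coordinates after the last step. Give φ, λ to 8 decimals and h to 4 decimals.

start: φ=29.882507°, λ=-108.537051°, h=1812.508 m
→ ECEF (a=6378388.000, f=1/297.0): X=-1760173.0798, Y=-5249319.3811, Z=3160036.2054
→ Helmert 7p (PV): X=-1760231.1203, Y=-5249020.7152, Z=3160042.1812
→ geod (Bowring, a=6378137.000): φ=29.88303245°, λ=-108.53860316°, h=1814.3405 m

φ=29.88303245°, λ=-108.53860316°, h=1814.3405 m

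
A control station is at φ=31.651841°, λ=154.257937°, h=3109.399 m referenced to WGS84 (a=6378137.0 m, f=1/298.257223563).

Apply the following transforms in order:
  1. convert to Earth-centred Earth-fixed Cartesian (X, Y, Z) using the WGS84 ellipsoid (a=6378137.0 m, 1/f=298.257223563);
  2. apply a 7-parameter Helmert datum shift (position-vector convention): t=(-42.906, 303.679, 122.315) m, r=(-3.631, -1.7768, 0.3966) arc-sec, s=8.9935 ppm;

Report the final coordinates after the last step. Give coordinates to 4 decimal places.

X=-4897600.5350 m, Y=2361801.9923 m, Z=3329330.6049 m

start: φ=31.651841°, λ=154.257937°, h=3109.399 m
→ ECEF (a=6378137.000, f=1/298.257223563): X=-4897480.3639, Y=2361427.8852, Z=3329262.1063
→ Helmert 7p (PV): X=-4897600.5350, Y=2361801.9923, Z=3329330.6049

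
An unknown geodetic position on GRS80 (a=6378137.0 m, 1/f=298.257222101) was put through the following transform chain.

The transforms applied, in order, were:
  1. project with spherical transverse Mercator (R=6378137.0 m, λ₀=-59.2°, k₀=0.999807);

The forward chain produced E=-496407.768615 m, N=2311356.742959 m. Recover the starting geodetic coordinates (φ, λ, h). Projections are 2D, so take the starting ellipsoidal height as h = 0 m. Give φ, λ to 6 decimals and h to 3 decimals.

start: E=-496407.7686, N=2311356.7430 m
→ tm⁻¹: φ=20.70162800°, λ=-63.96389900°

φ=20.701628°, λ=-63.963899°, h=0.000 m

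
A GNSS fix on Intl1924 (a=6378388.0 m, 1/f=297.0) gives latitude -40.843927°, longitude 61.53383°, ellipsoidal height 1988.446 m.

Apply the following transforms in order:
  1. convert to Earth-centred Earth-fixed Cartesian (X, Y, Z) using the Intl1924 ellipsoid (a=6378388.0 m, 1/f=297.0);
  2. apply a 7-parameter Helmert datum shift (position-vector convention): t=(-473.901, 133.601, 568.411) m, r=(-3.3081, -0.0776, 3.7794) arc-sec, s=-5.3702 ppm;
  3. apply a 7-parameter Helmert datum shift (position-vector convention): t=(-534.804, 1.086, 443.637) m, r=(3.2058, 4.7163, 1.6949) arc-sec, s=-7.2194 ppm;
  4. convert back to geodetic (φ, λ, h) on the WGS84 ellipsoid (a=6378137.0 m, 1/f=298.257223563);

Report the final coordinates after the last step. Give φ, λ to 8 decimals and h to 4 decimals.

start: φ=-40.843927°, λ=61.533830°, h=1988.446 m
→ ECEF (a=6378388.000, f=1/297.0): X=2303918.4258, Y=4249271.1482, Z=-4150697.6214
→ Helmert 7p (PV): X=2303355.8546, Y=4249357.5753, Z=-4150174.2035
→ Helmert 7p (PV): X=2302674.6105, Y=4249411.4125, Z=-4149687.2275
→ geod (Bowring, a=6378137.000): φ=-40.83899568°, λ=61.54758483°, h=1184.5633 m

φ=-40.83899568°, λ=61.54758483°, h=1184.5633 m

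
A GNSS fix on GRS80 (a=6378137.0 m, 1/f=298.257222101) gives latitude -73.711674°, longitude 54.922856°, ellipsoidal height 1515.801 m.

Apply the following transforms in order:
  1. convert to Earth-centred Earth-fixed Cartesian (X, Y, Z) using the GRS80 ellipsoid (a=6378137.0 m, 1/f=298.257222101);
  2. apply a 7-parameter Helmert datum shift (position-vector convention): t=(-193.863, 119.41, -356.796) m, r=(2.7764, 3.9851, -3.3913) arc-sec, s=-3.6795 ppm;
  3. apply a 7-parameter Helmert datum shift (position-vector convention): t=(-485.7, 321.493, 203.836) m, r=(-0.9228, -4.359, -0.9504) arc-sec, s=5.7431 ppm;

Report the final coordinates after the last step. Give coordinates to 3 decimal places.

start: φ=-73.711674°, λ=54.922856°, h=1515.801 m
→ ECEF (a=6378137.000, f=1/298.257222101): X=1031462.8135, Y=1468868.3186, Z=-6101446.1007
→ Helmert 7p (PV): X=1031171.4241, Y=1469047.4925, Z=-6101780.6031
→ Helmert 7p (PV): X=1030827.3650, Y=1469345.3724, Z=-6101596.5907

X=1030827.365 m, Y=1469345.372 m, Z=-6101596.591 m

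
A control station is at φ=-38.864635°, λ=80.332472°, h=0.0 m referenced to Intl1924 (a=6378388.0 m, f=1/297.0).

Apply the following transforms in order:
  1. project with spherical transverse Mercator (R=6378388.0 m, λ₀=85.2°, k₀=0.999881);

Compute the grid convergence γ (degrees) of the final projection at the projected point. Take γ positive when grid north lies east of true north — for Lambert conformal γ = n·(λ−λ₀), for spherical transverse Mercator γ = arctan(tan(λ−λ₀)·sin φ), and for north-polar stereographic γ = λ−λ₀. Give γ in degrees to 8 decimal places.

start: φ=-38.864635°, λ=80.332472°, h=0.000 m
→ into tm (λ₀=85.2°): φ=-38.86463500°, λ−λ₀=-4.86752800°
convergence γ = 3.05874904°

3.05874904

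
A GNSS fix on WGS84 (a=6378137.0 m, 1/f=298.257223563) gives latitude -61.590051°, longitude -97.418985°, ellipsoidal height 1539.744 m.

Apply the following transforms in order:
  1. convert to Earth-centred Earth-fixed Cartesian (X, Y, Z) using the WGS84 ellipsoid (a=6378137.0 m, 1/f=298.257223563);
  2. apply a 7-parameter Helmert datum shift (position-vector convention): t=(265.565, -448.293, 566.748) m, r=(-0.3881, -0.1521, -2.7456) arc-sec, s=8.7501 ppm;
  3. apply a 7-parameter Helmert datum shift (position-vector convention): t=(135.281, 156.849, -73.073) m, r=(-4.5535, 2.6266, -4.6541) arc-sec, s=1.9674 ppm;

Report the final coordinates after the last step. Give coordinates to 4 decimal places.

X=-392728.3204 m, Y=-3018159.0966 m, Z=-5587766.5069 m

start: φ=-61.590051°, λ=-97.418985°, h=1539.744 m
→ ECEF (a=6378137.000, f=1/298.257223563): X=-392949.6498, Y=-3017715.5310, Z=-5588277.3097
→ Helmert 7p (PV): X=-392723.5716, Y=-3018195.5134, Z=-5587754.0713
→ Helmert 7p (PV): X=-392728.3204, Y=-3018159.0966, Z=-5587766.5069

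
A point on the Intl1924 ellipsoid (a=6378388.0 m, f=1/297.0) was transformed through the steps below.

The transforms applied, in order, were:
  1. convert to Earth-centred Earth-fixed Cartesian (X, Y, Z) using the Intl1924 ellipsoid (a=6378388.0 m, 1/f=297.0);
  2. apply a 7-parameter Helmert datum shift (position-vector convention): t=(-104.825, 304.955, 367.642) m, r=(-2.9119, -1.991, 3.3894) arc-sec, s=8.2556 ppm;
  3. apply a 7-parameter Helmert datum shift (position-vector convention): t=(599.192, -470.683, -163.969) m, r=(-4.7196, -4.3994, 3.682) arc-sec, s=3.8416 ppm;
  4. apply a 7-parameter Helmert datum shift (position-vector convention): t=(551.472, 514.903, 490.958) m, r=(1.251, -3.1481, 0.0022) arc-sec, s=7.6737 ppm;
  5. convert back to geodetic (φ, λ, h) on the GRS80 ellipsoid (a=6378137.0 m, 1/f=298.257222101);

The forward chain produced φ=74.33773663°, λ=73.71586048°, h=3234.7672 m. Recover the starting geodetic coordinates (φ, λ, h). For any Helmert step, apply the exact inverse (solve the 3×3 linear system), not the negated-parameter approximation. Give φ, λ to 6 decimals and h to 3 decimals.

start: φ=74.337737°, λ=73.715860°, h=3234.767 m
→ ECEF (a=6378137.000, f=1/298.257222101): X=484567.6936, Y=1658796.7047, Z=6122336.5961
→ Helmert⁻¹: X=484105.9583, Y=1658306.2002, Z=6121781.2149
→ Helmert⁻¹: X=483665.0911, Y=1658621.7991, Z=6121949.3013
→ Helmert⁻¹: X=483852.2596, Y=1658208.7834, Z=6121549.8613
→ geod (Bowring, a=6378388.000): φ=74.34285700°, λ=73.73317100°, h=2104.4700 m

φ=74.342857°, λ=73.733171°, h=2104.470 m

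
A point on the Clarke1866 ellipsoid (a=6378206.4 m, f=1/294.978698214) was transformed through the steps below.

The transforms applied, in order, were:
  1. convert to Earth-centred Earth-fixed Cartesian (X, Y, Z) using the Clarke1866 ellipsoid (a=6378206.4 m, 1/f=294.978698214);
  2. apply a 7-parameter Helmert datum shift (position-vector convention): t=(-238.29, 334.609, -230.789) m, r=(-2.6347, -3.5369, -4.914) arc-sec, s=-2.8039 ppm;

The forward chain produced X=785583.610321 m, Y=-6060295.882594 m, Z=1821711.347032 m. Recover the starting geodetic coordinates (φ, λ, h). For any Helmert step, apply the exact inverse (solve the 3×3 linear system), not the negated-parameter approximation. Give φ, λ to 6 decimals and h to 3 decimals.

φ=16.706540°, λ=-82.610613°, h=749.304 m

start: X=785583.6103, Y=-6060295.8826, Z=1821711.3470 m
→ Helmert⁻¹: X=785999.7312, Y=-6060652.0309, Z=1821856.3517
→ geod (Bowring, a=6378206.400): φ=16.70654000°, λ=-82.61061300°, h=749.3040 m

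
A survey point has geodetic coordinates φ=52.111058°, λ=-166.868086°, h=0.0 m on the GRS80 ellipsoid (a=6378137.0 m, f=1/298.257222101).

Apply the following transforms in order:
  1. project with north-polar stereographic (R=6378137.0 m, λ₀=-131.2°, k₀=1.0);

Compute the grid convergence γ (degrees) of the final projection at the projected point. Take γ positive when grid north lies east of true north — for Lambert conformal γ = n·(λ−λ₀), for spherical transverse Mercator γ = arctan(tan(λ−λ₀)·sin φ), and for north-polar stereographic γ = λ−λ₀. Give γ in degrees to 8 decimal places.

-35.66808600

start: φ=52.111058°, λ=-166.868086°, h=0.000 m
→ into stereo (λ₀=-131.2°): φ=52.11105800°, λ−λ₀=-35.66808600°
convergence γ = -35.66808600°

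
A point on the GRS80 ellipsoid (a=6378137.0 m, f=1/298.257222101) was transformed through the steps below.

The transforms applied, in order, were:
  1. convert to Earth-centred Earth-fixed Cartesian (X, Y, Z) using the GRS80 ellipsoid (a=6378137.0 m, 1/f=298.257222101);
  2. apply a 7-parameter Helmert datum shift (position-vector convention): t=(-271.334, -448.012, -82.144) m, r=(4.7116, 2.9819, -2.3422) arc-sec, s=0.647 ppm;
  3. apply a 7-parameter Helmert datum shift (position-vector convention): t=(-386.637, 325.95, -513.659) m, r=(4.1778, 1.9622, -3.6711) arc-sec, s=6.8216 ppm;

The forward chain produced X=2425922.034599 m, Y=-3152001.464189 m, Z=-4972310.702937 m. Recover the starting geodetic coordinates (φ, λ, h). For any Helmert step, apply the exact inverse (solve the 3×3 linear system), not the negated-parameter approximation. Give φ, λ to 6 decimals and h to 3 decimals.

start: X=2425922.0346, Y=-3152001.4642, Z=-4972310.7029 m
→ Helmert⁻¹: X=2426395.5218, Y=-3152363.4245, Z=-4971676.1965
→ Helmert⁻¹: X=2426772.9487, Y=-3151999.3775, Z=-4971483.7534
→ geod (Bowring, a=6378137.000): φ=-51.52215800°, λ=-52.40677100°, h=2027.2260 m

φ=-51.522158°, λ=-52.406771°, h=2027.226 m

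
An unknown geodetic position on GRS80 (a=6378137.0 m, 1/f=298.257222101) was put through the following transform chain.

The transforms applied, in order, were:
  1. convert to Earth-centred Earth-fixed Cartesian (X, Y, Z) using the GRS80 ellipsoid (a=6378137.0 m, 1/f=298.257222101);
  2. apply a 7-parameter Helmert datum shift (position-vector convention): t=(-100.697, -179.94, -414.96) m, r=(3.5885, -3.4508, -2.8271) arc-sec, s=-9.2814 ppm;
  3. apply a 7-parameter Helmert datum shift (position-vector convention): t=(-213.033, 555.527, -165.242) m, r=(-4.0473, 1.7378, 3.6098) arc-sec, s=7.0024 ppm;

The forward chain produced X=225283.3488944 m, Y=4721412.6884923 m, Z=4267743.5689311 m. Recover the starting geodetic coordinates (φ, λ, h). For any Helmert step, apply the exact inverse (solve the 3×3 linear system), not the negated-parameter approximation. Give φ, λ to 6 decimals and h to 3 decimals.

φ=42.276056°, λ=87.263522°, h=0.914 m

start: X=225283.3489, Y=4721412.6885, Z=4267743.5689 m
→ Helmert⁻¹: X=225541.4615, Y=4720736.4116, Z=4267973.4554
→ Helmert⁻¹: X=225650.9546, Y=4721037.5202, Z=4268342.1228
→ geod (Bowring, a=6378137.000): φ=42.27605600°, λ=87.26352200°, h=0.9140 m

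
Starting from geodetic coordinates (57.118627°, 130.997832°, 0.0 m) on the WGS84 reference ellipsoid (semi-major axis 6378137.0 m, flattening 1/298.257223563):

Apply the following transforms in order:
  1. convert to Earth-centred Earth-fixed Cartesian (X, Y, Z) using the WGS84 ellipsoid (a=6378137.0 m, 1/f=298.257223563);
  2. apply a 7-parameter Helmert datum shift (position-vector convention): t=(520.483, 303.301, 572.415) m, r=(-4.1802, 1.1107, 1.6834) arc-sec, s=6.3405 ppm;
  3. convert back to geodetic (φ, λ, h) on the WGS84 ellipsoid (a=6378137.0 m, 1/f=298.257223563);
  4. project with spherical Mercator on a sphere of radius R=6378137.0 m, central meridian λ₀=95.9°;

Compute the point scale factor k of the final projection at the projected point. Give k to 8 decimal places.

1.84210237

start: φ=57.118627°, λ=130.997832°, h=0.000 m
→ ECEF (a=6378137.000, f=1/298.257223563): X=-2277018.1978, Y=2619609.9845, Z=5333083.5324
→ Helmert 7p (PV): X=-2276504.8140, Y=2620019.3934, Z=5333648.9334
→ geod (Bowring, a=6378137.000): φ=57.12159235°, λ=130.98700215°, h=459.7711 m
→ into merc (λ₀=95.9°): φ=57.12159235°, λ−λ₀=35.08700215°
scale k = 1.84210237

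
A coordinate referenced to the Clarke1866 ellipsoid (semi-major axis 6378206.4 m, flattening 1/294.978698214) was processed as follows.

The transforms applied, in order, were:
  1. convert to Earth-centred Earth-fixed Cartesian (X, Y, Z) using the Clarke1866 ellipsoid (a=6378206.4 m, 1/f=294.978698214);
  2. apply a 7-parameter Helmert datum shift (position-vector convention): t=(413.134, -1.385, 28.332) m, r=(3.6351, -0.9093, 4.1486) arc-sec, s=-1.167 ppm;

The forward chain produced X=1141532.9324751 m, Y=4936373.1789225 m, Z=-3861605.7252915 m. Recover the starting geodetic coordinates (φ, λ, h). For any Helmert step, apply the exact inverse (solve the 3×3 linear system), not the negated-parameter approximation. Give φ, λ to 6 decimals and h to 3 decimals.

start: X=1141532.9325, Y=4936373.1789, Z=-3861605.7253 m
→ Helmert⁻¹: X=1141203.3896, Y=4936289.3146, Z=-3861730.5892
→ geod (Bowring, a=6378206.400): φ=-37.50280400°, λ=76.98268700°, h=185.7310 m

φ=-37.502804°, λ=76.982687°, h=185.731 m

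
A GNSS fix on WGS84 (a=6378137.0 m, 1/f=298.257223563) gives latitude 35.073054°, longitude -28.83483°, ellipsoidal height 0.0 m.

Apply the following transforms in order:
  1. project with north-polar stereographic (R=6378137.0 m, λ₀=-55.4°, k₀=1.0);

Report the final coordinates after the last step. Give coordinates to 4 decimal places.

E=2965111.4415 m, N=-5930192.1372 m

start: φ=35.073054°, λ=-28.834830°, h=0.000 m
→ stereo (R=6378137.0, λ₀=-55.4°): E=2965111.4415, N=-5930192.1372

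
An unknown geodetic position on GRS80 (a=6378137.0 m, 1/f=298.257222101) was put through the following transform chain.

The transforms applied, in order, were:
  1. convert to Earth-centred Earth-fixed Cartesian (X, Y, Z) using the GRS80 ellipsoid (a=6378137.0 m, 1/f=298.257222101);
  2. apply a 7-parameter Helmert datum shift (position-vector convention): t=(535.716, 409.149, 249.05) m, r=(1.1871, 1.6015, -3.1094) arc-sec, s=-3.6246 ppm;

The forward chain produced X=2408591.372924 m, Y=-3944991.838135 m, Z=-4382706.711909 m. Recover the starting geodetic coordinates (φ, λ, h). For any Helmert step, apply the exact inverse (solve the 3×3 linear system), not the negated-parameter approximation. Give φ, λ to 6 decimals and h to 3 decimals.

start: X=2408591.3729, Y=-3944991.8381, Z=-4382706.7119 m
→ Helmert⁻¹: X=2408157.8917, Y=-3945404.2099, Z=-4382930.2441
→ geod (Bowring, a=6378137.000): φ=-43.66964300°, λ=-58.60134500°, h=1905.6090 m

φ=-43.669643°, λ=-58.601345°, h=1905.609 m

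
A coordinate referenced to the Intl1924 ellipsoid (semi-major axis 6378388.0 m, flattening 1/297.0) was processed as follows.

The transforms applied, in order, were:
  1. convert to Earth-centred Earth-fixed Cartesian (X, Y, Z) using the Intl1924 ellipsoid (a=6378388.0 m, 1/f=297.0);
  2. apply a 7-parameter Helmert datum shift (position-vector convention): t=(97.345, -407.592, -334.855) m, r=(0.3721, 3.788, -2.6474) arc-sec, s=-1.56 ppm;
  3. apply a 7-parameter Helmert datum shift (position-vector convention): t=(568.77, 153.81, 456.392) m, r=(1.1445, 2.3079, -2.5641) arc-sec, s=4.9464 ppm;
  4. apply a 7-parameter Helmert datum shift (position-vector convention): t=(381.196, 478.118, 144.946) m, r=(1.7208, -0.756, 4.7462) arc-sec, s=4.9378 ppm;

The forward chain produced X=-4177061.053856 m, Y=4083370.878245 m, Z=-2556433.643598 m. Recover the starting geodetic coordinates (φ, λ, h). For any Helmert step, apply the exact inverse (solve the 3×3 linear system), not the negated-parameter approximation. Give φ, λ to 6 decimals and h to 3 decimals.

φ=-23.780189°, λ=135.658534°, h=1968.312 m

start: X=-4177061.0539, Y=4083370.8782, Z=-2556433.6436 m
→ Helmert⁻¹: X=-4177337.0434, Y=4082947.3926, Z=-2556584.7177
→ Helmert⁻¹: X=-4177907.2891, Y=4082707.2630, Z=-2557097.8620
→ Helmert⁻¹: X=-4178016.6018, Y=4083062.9874, Z=-2556851.0896
→ geod (Bowring, a=6378388.000): φ=-23.78018900°, λ=135.65853400°, h=1968.3120 m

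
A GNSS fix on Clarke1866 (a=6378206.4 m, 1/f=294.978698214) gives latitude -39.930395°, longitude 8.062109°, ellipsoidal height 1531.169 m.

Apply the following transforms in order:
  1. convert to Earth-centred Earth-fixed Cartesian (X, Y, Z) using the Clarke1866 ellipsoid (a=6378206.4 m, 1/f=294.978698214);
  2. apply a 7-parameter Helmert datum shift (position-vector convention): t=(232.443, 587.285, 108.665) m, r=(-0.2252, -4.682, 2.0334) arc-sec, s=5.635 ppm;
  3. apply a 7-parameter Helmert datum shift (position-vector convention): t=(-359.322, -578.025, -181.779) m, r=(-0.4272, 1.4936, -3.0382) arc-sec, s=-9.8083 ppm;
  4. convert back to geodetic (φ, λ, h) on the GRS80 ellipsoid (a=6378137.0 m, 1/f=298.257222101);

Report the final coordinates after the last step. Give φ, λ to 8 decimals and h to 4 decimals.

φ=-39.92865911°, λ=8.06189266°, h=1427.4474 m

start: φ=-39.930395°, λ=8.062109°, h=1531.169 m
→ ECEF (a=6378206.400, f=1/294.978698214): X=4850555.9616, Y=687063.8924, Z=-4072847.2336
→ Helmert 7p (PV): X=4850901.4142, Y=687698.4202, Z=-4072652.1660
→ Helmert 7p (PV): X=4850475.1520, Y=687033.7640, Z=-4072830.5494
→ geod (Bowring, a=6378137.000): φ=-39.92865911°, λ=8.06189266°, h=1427.4474 m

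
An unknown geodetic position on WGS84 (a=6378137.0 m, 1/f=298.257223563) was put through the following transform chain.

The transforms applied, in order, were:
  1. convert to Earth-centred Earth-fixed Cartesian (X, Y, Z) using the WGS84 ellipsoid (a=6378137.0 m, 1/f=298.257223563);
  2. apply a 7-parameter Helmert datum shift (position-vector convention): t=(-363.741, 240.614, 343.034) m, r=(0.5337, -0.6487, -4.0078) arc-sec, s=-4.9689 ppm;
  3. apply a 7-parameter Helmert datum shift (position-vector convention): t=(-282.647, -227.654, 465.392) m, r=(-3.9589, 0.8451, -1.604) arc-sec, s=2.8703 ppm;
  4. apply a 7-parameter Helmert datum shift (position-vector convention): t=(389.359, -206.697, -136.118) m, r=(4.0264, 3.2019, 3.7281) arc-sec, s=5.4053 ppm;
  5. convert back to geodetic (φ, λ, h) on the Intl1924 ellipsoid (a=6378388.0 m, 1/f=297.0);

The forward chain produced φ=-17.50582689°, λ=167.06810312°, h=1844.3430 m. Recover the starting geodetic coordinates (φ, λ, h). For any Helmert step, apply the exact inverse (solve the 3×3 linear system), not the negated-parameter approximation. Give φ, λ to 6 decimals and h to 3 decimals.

start: φ=-17.505827°, λ=167.068103°, h=1844.343 m
→ ECEF (a=6378388.000, f=1/297.0): X=-5932215.8289, Y=1362134.9709, Z=-1906873.2014
→ Helmert⁻¹: X=-5932518.8955, Y=1362404.3078, Z=-1906845.4638
→ Helmert⁻¹: X=-5932222.0031, Y=1362618.5267, Z=-1907303.5334
→ Helmert⁻¹: X=-5931920.2058, Y=1362264.4869, Z=-1907640.9153
→ geod (Bowring, a=6378137.000): φ=-17.51267200°, λ=167.06629200°, h=2070.9410 m

φ=-17.512672°, λ=167.066292°, h=2070.941 m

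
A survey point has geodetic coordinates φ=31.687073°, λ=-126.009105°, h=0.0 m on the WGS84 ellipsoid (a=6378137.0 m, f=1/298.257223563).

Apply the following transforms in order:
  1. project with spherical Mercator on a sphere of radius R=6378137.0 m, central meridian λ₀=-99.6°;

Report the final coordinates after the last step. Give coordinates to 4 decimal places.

start: φ=31.687073°, λ=-126.009105°, h=0.000 m
→ merc (R=6378137.0, λ₀=-99.6°): E=-2939848.1209, N=3722303.8261

E=-2939848.1209 m, N=3722303.8261 m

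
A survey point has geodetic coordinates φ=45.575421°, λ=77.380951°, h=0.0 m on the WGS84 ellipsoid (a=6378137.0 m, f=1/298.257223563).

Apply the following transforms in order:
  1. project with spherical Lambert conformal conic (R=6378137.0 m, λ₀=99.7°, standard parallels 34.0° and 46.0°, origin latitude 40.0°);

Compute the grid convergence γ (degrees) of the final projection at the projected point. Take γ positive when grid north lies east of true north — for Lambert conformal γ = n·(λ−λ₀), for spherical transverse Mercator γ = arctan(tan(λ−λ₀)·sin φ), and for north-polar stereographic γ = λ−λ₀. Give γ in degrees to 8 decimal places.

start: φ=45.575421°, λ=77.380951°, h=0.000 m
→ into lcc (λ₀=99.7°): φ=45.57542100°, λ−λ₀=-22.31904900°
convergence γ = -14.37279466°

-14.37279466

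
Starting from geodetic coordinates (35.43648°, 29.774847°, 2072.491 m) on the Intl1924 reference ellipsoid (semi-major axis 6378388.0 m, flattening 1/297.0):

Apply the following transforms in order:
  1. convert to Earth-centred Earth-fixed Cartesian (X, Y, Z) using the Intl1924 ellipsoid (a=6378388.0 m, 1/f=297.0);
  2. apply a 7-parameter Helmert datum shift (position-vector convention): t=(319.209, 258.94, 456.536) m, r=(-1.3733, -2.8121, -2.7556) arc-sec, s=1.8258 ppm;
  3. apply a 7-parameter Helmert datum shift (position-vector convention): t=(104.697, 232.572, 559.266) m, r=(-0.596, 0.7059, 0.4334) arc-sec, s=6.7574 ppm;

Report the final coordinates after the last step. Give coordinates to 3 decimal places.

start: φ=35.436480°, λ=29.774847°, h=2072.491 m
→ ECEF (a=6378388.000, f=1/297.0): X=4517349.7236, Y=2584477.6641, Z=3678687.3743
→ Helmert 7p (PV): X=4517661.5546, Y=2584705.4656, Z=3679195.0067
→ Helmert 7p (PV): X=4517803.9396, Y=2584975.6271, Z=3679756.2050

X=4517803.940 m, Y=2584975.627 m, Z=3679756.205 m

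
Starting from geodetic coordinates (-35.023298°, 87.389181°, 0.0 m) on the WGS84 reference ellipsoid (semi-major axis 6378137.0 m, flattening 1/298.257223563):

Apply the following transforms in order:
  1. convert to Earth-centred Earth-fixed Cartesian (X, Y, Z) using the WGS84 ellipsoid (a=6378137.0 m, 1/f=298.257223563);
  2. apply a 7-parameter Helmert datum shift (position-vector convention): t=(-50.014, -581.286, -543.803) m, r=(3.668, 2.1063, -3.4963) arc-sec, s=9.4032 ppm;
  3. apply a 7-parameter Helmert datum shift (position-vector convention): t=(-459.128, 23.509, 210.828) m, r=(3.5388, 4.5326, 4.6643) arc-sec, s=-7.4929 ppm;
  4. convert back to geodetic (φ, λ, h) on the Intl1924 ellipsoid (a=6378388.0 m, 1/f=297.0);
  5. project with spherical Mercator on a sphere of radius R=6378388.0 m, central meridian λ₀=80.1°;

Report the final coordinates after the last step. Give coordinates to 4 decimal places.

E=812235.2886 m, N=-4167798.0079 m

start: φ=-35.023298°, λ=87.389181°, h=0.000 m
→ ECEF (a=6378137.000, f=1/298.257223563): X=238186.8655, Y=5223516.1718, Z=-3639983.8689
→ Helmert 7p (PV): X=238190.4630, Y=5223044.6965, Z=-3640471.4413
→ Helmert 7p (PV): X=237531.4440, Y=5223096.9135, Z=-3640148.9607
→ geod (Bowring, a=6378388.000): φ=-35.02761097°, λ=87.39614661°, h=-493.6074 m
→ merc (R=6378388.0, λ₀=80.1°): E=812235.2886, N=-4167798.0079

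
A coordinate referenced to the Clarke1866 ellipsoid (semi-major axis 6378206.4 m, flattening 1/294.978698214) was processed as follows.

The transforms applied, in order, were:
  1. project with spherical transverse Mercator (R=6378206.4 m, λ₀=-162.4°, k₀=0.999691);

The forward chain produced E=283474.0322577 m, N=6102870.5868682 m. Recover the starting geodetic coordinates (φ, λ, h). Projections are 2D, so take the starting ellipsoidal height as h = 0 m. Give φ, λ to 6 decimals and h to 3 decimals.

start: E=283474.0323, N=6102870.5869 m
→ tm⁻¹: φ=54.75912900°, λ=-157.98400600°

φ=54.759129°, λ=-157.984006°, h=0.000 m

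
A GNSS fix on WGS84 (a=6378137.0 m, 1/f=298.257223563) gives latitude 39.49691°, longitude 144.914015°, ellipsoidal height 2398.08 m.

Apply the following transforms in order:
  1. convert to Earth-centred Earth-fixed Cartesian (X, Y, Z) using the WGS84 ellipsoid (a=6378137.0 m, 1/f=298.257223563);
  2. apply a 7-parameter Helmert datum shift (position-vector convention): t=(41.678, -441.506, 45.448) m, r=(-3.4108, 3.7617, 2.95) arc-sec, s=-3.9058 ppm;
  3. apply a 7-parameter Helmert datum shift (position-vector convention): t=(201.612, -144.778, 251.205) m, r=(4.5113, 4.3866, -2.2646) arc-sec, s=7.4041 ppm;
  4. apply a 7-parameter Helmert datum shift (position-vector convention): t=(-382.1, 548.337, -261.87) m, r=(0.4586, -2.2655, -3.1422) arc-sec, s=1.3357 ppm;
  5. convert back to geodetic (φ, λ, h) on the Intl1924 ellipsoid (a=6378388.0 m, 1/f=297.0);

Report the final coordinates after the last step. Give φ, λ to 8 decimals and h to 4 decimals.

start: φ=39.496910°, λ=144.914015°, h=2398.080 m
→ ECEF (a=6378137.000, f=1/298.257223563): X=-4034396.1000, Y=2833947.0306, Z=4036564.0612
→ Helmert 7p (PV): X=-4034305.5800, Y=2833503.5045, Z=4036620.4571
→ Helmert 7p (PV): X=-4034016.8821, Y=2833335.7122, Z=4037049.3203
→ Helmert 7p (PV): X=-4034405.5485, Y=2833940.3114, Z=4036754.8346
→ geod (Bowring, a=6378388.000): φ=39.49902024°, λ=144.91414201°, h=2308.2976 m

φ=39.49902024°, λ=144.91414201°, h=2308.2976 m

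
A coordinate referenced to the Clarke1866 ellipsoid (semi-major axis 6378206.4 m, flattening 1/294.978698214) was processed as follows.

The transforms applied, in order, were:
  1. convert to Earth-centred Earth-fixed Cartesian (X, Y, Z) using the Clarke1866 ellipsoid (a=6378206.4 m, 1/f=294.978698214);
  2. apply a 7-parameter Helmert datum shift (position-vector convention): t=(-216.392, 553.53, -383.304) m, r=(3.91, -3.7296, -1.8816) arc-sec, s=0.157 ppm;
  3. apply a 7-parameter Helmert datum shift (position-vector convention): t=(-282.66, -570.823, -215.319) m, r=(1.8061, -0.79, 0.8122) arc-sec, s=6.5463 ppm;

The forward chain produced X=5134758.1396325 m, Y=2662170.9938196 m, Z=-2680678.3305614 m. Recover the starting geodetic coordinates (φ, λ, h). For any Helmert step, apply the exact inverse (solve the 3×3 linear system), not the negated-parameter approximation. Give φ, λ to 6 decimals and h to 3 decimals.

start: X=5134758.1396, Y=2662170.9938, Z=-2680678.3306 m
→ Helmert⁻¹: X=5135007.4027, Y=2662680.6950, Z=-2680488.4468
→ Helmert⁻¹: X=5135150.2407, Y=2662122.7838, Z=-2680248.0376
→ geod (Bowring, a=6378206.400): φ=-25.01063400°, λ=27.40275900°, h=613.7170 m

φ=-25.010634°, λ=27.402759°, h=613.717 m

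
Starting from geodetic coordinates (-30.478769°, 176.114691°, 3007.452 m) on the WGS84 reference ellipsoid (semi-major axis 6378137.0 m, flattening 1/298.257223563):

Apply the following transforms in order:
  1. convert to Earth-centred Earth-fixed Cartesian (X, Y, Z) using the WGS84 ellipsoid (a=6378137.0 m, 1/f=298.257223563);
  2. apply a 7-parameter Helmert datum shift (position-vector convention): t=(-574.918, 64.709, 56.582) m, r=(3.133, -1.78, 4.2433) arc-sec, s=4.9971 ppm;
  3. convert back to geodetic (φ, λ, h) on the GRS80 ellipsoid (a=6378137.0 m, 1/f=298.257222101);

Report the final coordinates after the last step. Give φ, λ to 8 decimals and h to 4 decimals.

φ=-30.47612130°, λ=176.11507594°, h=3508.8750 m

start: φ=-30.478769°, λ=176.114691°, h=3007.452 m
→ ECEF (a=6378137.000, f=1/298.257223563): X=-5491469.2584, Y=372956.2495, Z=-3217751.7584
→ Helmert 7p (PV): X=-5492051.5221, Y=372958.7259, Z=-3217752.9808
→ geod (Bowring, a=6378137.000): φ=-30.47612130°, λ=176.11507594°, h=3508.8750 m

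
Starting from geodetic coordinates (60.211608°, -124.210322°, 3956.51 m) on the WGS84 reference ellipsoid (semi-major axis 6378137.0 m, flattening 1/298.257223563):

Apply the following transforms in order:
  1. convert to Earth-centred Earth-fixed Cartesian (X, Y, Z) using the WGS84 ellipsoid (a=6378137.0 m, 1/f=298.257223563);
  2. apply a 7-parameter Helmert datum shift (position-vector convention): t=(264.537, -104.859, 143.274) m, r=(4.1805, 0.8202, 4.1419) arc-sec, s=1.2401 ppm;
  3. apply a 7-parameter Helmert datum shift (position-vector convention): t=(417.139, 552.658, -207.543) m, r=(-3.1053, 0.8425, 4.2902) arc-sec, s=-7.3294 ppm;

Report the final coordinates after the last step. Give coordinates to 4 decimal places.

X=-1786284.7236 m, Y=-2628299.9837 m, Z=5515564.0294 m

start: φ=60.211608°, λ=-124.210322°, h=3956.510 m
→ ECEF (a=6378137.000, f=1/298.257223563): X=-1787129.2061, Y=-2628661.9899, Z=5515661.1801
→ Helmert 7p (PV): X=-1786792.1677, Y=-2628917.7848, Z=5515765.1236
→ Helmert 7p (PV): X=-1786284.7236, Y=-2628299.9837, Z=5515564.0294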